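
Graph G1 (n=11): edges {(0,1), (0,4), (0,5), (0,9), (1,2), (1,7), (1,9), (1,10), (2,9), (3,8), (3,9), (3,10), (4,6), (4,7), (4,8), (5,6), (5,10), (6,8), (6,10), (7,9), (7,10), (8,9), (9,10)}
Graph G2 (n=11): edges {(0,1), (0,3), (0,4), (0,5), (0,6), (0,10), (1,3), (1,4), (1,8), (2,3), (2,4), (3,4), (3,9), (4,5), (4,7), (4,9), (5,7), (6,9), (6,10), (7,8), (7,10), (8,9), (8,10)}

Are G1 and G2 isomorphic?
Yes, isomorphic

The graphs are isomorphic.
One valid mapping φ: V(G1) → V(G2): 0→9, 1→3, 2→2, 3→5, 4→8, 5→6, 6→10, 7→1, 8→7, 9→4, 10→0

Verify φ preserves adjacency — for each edge of G1, its image is an edge of G2:
  (0,1) → (φ(0),φ(1)) = (3,9) ∈ E(G2) ✓
  (0,4) → (φ(0),φ(4)) = (8,9) ∈ E(G2) ✓
  (0,5) → (φ(0),φ(5)) = (6,9) ∈ E(G2) ✓
  (0,9) → (φ(0),φ(9)) = (4,9) ∈ E(G2) ✓
  (1,2) → (φ(1),φ(2)) = (2,3) ∈ E(G2) ✓
  (1,7) → (φ(1),φ(7)) = (1,3) ∈ E(G2) ✓
  (1,9) → (φ(1),φ(9)) = (3,4) ∈ E(G2) ✓
  (1,10) → (φ(1),φ(10)) = (0,3) ∈ E(G2) ✓
  (2,9) → (φ(2),φ(9)) = (2,4) ∈ E(G2) ✓
  (3,8) → (φ(3),φ(8)) = (5,7) ∈ E(G2) ✓
  (3,9) → (φ(3),φ(9)) = (4,5) ∈ E(G2) ✓
  (3,10) → (φ(3),φ(10)) = (0,5) ∈ E(G2) ✓
  (4,6) → (φ(4),φ(6)) = (8,10) ∈ E(G2) ✓
  (4,7) → (φ(4),φ(7)) = (1,8) ∈ E(G2) ✓
  (4,8) → (φ(4),φ(8)) = (7,8) ∈ E(G2) ✓
  (5,6) → (φ(5),φ(6)) = (6,10) ∈ E(G2) ✓
  (5,10) → (φ(5),φ(10)) = (0,6) ∈ E(G2) ✓
  (6,8) → (φ(6),φ(8)) = (7,10) ∈ E(G2) ✓
  (6,10) → (φ(6),φ(10)) = (0,10) ∈ E(G2) ✓
  (7,9) → (φ(7),φ(9)) = (1,4) ∈ E(G2) ✓
  (7,10) → (φ(7),φ(10)) = (0,1) ∈ E(G2) ✓
  (8,9) → (φ(8),φ(9)) = (4,7) ∈ E(G2) ✓
  (9,10) → (φ(9),φ(10)) = (0,4) ∈ E(G2) ✓
All 23 edges of G1 map to edges of G2, and |E(G1)| = |E(G2)| = 23, so φ is a bijection on edges as well as vertices. Hence G1 ≅ G2.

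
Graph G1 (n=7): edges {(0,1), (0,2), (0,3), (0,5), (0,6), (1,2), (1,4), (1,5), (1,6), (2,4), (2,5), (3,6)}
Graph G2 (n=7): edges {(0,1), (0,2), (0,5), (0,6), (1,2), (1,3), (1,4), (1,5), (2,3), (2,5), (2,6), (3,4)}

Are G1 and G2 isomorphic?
Yes, isomorphic

The graphs are isomorphic.
One valid mapping φ: V(G1) → V(G2): 0→1, 1→2, 2→0, 3→4, 4→6, 5→5, 6→3

Verify φ preserves adjacency — for each edge of G1, its image is an edge of G2:
  (0,1) → (φ(0),φ(1)) = (1,2) ∈ E(G2) ✓
  (0,2) → (φ(0),φ(2)) = (0,1) ∈ E(G2) ✓
  (0,3) → (φ(0),φ(3)) = (1,4) ∈ E(G2) ✓
  (0,5) → (φ(0),φ(5)) = (1,5) ∈ E(G2) ✓
  (0,6) → (φ(0),φ(6)) = (1,3) ∈ E(G2) ✓
  (1,2) → (φ(1),φ(2)) = (0,2) ∈ E(G2) ✓
  (1,4) → (φ(1),φ(4)) = (2,6) ∈ E(G2) ✓
  (1,5) → (φ(1),φ(5)) = (2,5) ∈ E(G2) ✓
  (1,6) → (φ(1),φ(6)) = (2,3) ∈ E(G2) ✓
  (2,4) → (φ(2),φ(4)) = (0,6) ∈ E(G2) ✓
  (2,5) → (φ(2),φ(5)) = (0,5) ∈ E(G2) ✓
  (3,6) → (φ(3),φ(6)) = (3,4) ∈ E(G2) ✓
All 12 edges of G1 map to edges of G2, and |E(G1)| = |E(G2)| = 12, so φ is a bijection on edges as well as vertices. Hence G1 ≅ G2.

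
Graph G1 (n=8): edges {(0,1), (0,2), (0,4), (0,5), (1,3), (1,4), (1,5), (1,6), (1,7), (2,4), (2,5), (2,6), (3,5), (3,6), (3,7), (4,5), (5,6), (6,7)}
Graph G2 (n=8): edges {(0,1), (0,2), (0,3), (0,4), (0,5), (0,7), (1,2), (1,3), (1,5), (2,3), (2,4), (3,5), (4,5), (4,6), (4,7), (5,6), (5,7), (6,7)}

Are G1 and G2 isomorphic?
Yes, isomorphic

The graphs are isomorphic.
One valid mapping φ: V(G1) → V(G2): 0→3, 1→5, 2→2, 3→7, 4→1, 5→0, 6→4, 7→6

Verify φ preserves adjacency — for each edge of G1, its image is an edge of G2:
  (0,1) → (φ(0),φ(1)) = (3,5) ∈ E(G2) ✓
  (0,2) → (φ(0),φ(2)) = (2,3) ∈ E(G2) ✓
  (0,4) → (φ(0),φ(4)) = (1,3) ∈ E(G2) ✓
  (0,5) → (φ(0),φ(5)) = (0,3) ∈ E(G2) ✓
  (1,3) → (φ(1),φ(3)) = (5,7) ∈ E(G2) ✓
  (1,4) → (φ(1),φ(4)) = (1,5) ∈ E(G2) ✓
  (1,5) → (φ(1),φ(5)) = (0,5) ∈ E(G2) ✓
  (1,6) → (φ(1),φ(6)) = (4,5) ∈ E(G2) ✓
  (1,7) → (φ(1),φ(7)) = (5,6) ∈ E(G2) ✓
  (2,4) → (φ(2),φ(4)) = (1,2) ∈ E(G2) ✓
  (2,5) → (φ(2),φ(5)) = (0,2) ∈ E(G2) ✓
  (2,6) → (φ(2),φ(6)) = (2,4) ∈ E(G2) ✓
  (3,5) → (φ(3),φ(5)) = (0,7) ∈ E(G2) ✓
  (3,6) → (φ(3),φ(6)) = (4,7) ∈ E(G2) ✓
  (3,7) → (φ(3),φ(7)) = (6,7) ∈ E(G2) ✓
  (4,5) → (φ(4),φ(5)) = (0,1) ∈ E(G2) ✓
  (5,6) → (φ(5),φ(6)) = (0,4) ∈ E(G2) ✓
  (6,7) → (φ(6),φ(7)) = (4,6) ∈ E(G2) ✓
All 18 edges of G1 map to edges of G2, and |E(G1)| = |E(G2)| = 18, so φ is a bijection on edges as well as vertices. Hence G1 ≅ G2.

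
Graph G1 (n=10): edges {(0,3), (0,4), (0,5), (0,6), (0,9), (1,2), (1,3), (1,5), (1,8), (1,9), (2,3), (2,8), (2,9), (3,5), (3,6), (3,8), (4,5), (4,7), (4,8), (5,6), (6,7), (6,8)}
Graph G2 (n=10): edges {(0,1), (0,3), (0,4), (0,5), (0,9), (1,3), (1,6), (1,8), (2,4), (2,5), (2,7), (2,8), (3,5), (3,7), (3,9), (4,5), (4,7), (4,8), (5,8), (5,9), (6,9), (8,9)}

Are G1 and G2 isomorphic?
Yes, isomorphic

The graphs are isomorphic.
One valid mapping φ: V(G1) → V(G2): 0→3, 1→4, 2→2, 3→5, 4→1, 5→0, 6→9, 7→6, 8→8, 9→7

Verify φ preserves adjacency — for each edge of G1, its image is an edge of G2:
  (0,3) → (φ(0),φ(3)) = (3,5) ∈ E(G2) ✓
  (0,4) → (φ(0),φ(4)) = (1,3) ∈ E(G2) ✓
  (0,5) → (φ(0),φ(5)) = (0,3) ∈ E(G2) ✓
  (0,6) → (φ(0),φ(6)) = (3,9) ∈ E(G2) ✓
  (0,9) → (φ(0),φ(9)) = (3,7) ∈ E(G2) ✓
  (1,2) → (φ(1),φ(2)) = (2,4) ∈ E(G2) ✓
  (1,3) → (φ(1),φ(3)) = (4,5) ∈ E(G2) ✓
  (1,5) → (φ(1),φ(5)) = (0,4) ∈ E(G2) ✓
  (1,8) → (φ(1),φ(8)) = (4,8) ∈ E(G2) ✓
  (1,9) → (φ(1),φ(9)) = (4,7) ∈ E(G2) ✓
  (2,3) → (φ(2),φ(3)) = (2,5) ∈ E(G2) ✓
  (2,8) → (φ(2),φ(8)) = (2,8) ∈ E(G2) ✓
  (2,9) → (φ(2),φ(9)) = (2,7) ∈ E(G2) ✓
  (3,5) → (φ(3),φ(5)) = (0,5) ∈ E(G2) ✓
  (3,6) → (φ(3),φ(6)) = (5,9) ∈ E(G2) ✓
  (3,8) → (φ(3),φ(8)) = (5,8) ∈ E(G2) ✓
  (4,5) → (φ(4),φ(5)) = (0,1) ∈ E(G2) ✓
  (4,7) → (φ(4),φ(7)) = (1,6) ∈ E(G2) ✓
  (4,8) → (φ(4),φ(8)) = (1,8) ∈ E(G2) ✓
  (5,6) → (φ(5),φ(6)) = (0,9) ∈ E(G2) ✓
  (6,7) → (φ(6),φ(7)) = (6,9) ∈ E(G2) ✓
  (6,8) → (φ(6),φ(8)) = (8,9) ∈ E(G2) ✓
All 22 edges of G1 map to edges of G2, and |E(G1)| = |E(G2)| = 22, so φ is a bijection on edges as well as vertices. Hence G1 ≅ G2.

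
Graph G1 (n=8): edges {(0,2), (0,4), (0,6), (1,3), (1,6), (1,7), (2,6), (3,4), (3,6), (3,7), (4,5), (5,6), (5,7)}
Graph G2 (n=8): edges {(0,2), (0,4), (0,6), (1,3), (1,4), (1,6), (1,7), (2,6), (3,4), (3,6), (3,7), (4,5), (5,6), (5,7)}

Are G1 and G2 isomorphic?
No, not isomorphic

The graphs are NOT isomorphic.

Counting edges: G1 has 13 edge(s); G2 has 14 edge(s).
Edge count is an isomorphism invariant (a bijection on vertices induces a bijection on edges), so differing edge counts rule out isomorphism.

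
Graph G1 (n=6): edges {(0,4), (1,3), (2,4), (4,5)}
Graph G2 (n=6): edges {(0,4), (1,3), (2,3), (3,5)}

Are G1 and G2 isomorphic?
Yes, isomorphic

The graphs are isomorphic.
One valid mapping φ: V(G1) → V(G2): 0→2, 1→4, 2→5, 3→0, 4→3, 5→1

Verify φ preserves adjacency — for each edge of G1, its image is an edge of G2:
  (0,4) → (φ(0),φ(4)) = (2,3) ∈ E(G2) ✓
  (1,3) → (φ(1),φ(3)) = (0,4) ∈ E(G2) ✓
  (2,4) → (φ(2),φ(4)) = (3,5) ∈ E(G2) ✓
  (4,5) → (φ(4),φ(5)) = (1,3) ∈ E(G2) ✓
All 4 edges of G1 map to edges of G2, and |E(G1)| = |E(G2)| = 4, so φ is a bijection on edges as well as vertices. Hence G1 ≅ G2.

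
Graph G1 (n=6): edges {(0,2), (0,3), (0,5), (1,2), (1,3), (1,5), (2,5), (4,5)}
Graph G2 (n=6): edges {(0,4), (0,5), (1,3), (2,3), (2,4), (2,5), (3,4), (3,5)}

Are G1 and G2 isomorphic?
Yes, isomorphic

The graphs are isomorphic.
One valid mapping φ: V(G1) → V(G2): 0→4, 1→5, 2→2, 3→0, 4→1, 5→3

Verify φ preserves adjacency — for each edge of G1, its image is an edge of G2:
  (0,2) → (φ(0),φ(2)) = (2,4) ∈ E(G2) ✓
  (0,3) → (φ(0),φ(3)) = (0,4) ∈ E(G2) ✓
  (0,5) → (φ(0),φ(5)) = (3,4) ∈ E(G2) ✓
  (1,2) → (φ(1),φ(2)) = (2,5) ∈ E(G2) ✓
  (1,3) → (φ(1),φ(3)) = (0,5) ∈ E(G2) ✓
  (1,5) → (φ(1),φ(5)) = (3,5) ∈ E(G2) ✓
  (2,5) → (φ(2),φ(5)) = (2,3) ∈ E(G2) ✓
  (4,5) → (φ(4),φ(5)) = (1,3) ∈ E(G2) ✓
All 8 edges of G1 map to edges of G2, and |E(G1)| = |E(G2)| = 8, so φ is a bijection on edges as well as vertices. Hence G1 ≅ G2.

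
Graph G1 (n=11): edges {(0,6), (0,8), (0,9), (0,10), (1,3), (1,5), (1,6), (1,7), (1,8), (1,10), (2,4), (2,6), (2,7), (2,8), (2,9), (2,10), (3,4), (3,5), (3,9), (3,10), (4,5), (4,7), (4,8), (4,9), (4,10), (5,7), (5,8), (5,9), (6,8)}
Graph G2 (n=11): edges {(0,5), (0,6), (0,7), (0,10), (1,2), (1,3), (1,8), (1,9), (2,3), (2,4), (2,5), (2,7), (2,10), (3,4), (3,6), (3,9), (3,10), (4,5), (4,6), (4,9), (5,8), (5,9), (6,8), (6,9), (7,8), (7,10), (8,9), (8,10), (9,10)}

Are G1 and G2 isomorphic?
Yes, isomorphic

The graphs are isomorphic.
One valid mapping φ: V(G1) → V(G2): 0→0, 1→2, 2→8, 3→4, 4→9, 5→3, 6→7, 7→1, 8→10, 9→6, 10→5

Verify φ preserves adjacency — for each edge of G1, its image is an edge of G2:
  (0,6) → (φ(0),φ(6)) = (0,7) ∈ E(G2) ✓
  (0,8) → (φ(0),φ(8)) = (0,10) ∈ E(G2) ✓
  (0,9) → (φ(0),φ(9)) = (0,6) ∈ E(G2) ✓
  (0,10) → (φ(0),φ(10)) = (0,5) ∈ E(G2) ✓
  (1,3) → (φ(1),φ(3)) = (2,4) ∈ E(G2) ✓
  (1,5) → (φ(1),φ(5)) = (2,3) ∈ E(G2) ✓
  (1,6) → (φ(1),φ(6)) = (2,7) ∈ E(G2) ✓
  (1,7) → (φ(1),φ(7)) = (1,2) ∈ E(G2) ✓
  (1,8) → (φ(1),φ(8)) = (2,10) ∈ E(G2) ✓
  (1,10) → (φ(1),φ(10)) = (2,5) ∈ E(G2) ✓
  (2,4) → (φ(2),φ(4)) = (8,9) ∈ E(G2) ✓
  (2,6) → (φ(2),φ(6)) = (7,8) ∈ E(G2) ✓
  (2,7) → (φ(2),φ(7)) = (1,8) ∈ E(G2) ✓
  (2,8) → (φ(2),φ(8)) = (8,10) ∈ E(G2) ✓
  (2,9) → (φ(2),φ(9)) = (6,8) ∈ E(G2) ✓
  (2,10) → (φ(2),φ(10)) = (5,8) ∈ E(G2) ✓
  (3,4) → (φ(3),φ(4)) = (4,9) ∈ E(G2) ✓
  (3,5) → (φ(3),φ(5)) = (3,4) ∈ E(G2) ✓
  (3,9) → (φ(3),φ(9)) = (4,6) ∈ E(G2) ✓
  (3,10) → (φ(3),φ(10)) = (4,5) ∈ E(G2) ✓
  (4,5) → (φ(4),φ(5)) = (3,9) ∈ E(G2) ✓
  (4,7) → (φ(4),φ(7)) = (1,9) ∈ E(G2) ✓
  (4,8) → (φ(4),φ(8)) = (9,10) ∈ E(G2) ✓
  (4,9) → (φ(4),φ(9)) = (6,9) ∈ E(G2) ✓
  (4,10) → (φ(4),φ(10)) = (5,9) ∈ E(G2) ✓
  (5,7) → (φ(5),φ(7)) = (1,3) ∈ E(G2) ✓
  (5,8) → (φ(5),φ(8)) = (3,10) ∈ E(G2) ✓
  (5,9) → (φ(5),φ(9)) = (3,6) ∈ E(G2) ✓
  (6,8) → (φ(6),φ(8)) = (7,10) ∈ E(G2) ✓
All 29 edges of G1 map to edges of G2, and |E(G1)| = |E(G2)| = 29, so φ is a bijection on edges as well as vertices. Hence G1 ≅ G2.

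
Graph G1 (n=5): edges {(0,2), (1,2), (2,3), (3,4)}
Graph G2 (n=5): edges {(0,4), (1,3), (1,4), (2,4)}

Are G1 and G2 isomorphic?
Yes, isomorphic

The graphs are isomorphic.
One valid mapping φ: V(G1) → V(G2): 0→0, 1→2, 2→4, 3→1, 4→3

Verify φ preserves adjacency — for each edge of G1, its image is an edge of G2:
  (0,2) → (φ(0),φ(2)) = (0,4) ∈ E(G2) ✓
  (1,2) → (φ(1),φ(2)) = (2,4) ∈ E(G2) ✓
  (2,3) → (φ(2),φ(3)) = (1,4) ∈ E(G2) ✓
  (3,4) → (φ(3),φ(4)) = (1,3) ∈ E(G2) ✓
All 4 edges of G1 map to edges of G2, and |E(G1)| = |E(G2)| = 4, so φ is a bijection on edges as well as vertices. Hence G1 ≅ G2.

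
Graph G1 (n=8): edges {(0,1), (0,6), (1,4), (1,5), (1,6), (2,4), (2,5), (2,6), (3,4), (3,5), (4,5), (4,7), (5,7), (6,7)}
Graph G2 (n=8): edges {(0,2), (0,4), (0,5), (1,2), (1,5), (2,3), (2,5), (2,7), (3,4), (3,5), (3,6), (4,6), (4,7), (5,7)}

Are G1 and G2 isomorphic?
Yes, isomorphic

The graphs are isomorphic.
One valid mapping φ: V(G1) → V(G2): 0→6, 1→3, 2→7, 3→1, 4→5, 5→2, 6→4, 7→0

Verify φ preserves adjacency — for each edge of G1, its image is an edge of G2:
  (0,1) → (φ(0),φ(1)) = (3,6) ∈ E(G2) ✓
  (0,6) → (φ(0),φ(6)) = (4,6) ∈ E(G2) ✓
  (1,4) → (φ(1),φ(4)) = (3,5) ∈ E(G2) ✓
  (1,5) → (φ(1),φ(5)) = (2,3) ∈ E(G2) ✓
  (1,6) → (φ(1),φ(6)) = (3,4) ∈ E(G2) ✓
  (2,4) → (φ(2),φ(4)) = (5,7) ∈ E(G2) ✓
  (2,5) → (φ(2),φ(5)) = (2,7) ∈ E(G2) ✓
  (2,6) → (φ(2),φ(6)) = (4,7) ∈ E(G2) ✓
  (3,4) → (φ(3),φ(4)) = (1,5) ∈ E(G2) ✓
  (3,5) → (φ(3),φ(5)) = (1,2) ∈ E(G2) ✓
  (4,5) → (φ(4),φ(5)) = (2,5) ∈ E(G2) ✓
  (4,7) → (φ(4),φ(7)) = (0,5) ∈ E(G2) ✓
  (5,7) → (φ(5),φ(7)) = (0,2) ∈ E(G2) ✓
  (6,7) → (φ(6),φ(7)) = (0,4) ∈ E(G2) ✓
All 14 edges of G1 map to edges of G2, and |E(G1)| = |E(G2)| = 14, so φ is a bijection on edges as well as vertices. Hence G1 ≅ G2.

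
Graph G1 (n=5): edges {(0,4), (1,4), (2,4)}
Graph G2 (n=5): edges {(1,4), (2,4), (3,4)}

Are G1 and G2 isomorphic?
Yes, isomorphic

The graphs are isomorphic.
One valid mapping φ: V(G1) → V(G2): 0→2, 1→3, 2→1, 3→0, 4→4

Verify φ preserves adjacency — for each edge of G1, its image is an edge of G2:
  (0,4) → (φ(0),φ(4)) = (2,4) ∈ E(G2) ✓
  (1,4) → (φ(1),φ(4)) = (3,4) ∈ E(G2) ✓
  (2,4) → (φ(2),φ(4)) = (1,4) ∈ E(G2) ✓
All 3 edges of G1 map to edges of G2, and |E(G1)| = |E(G2)| = 3, so φ is a bijection on edges as well as vertices. Hence G1 ≅ G2.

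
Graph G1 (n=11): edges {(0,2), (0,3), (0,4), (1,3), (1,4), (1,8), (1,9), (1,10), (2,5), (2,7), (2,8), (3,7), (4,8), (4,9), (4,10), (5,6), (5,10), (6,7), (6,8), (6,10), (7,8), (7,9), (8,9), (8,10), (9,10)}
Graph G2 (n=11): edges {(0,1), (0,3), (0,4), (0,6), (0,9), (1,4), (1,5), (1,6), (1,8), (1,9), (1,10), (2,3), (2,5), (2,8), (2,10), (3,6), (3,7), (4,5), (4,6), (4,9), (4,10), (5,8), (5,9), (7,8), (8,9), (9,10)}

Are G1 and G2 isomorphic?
No, not isomorphic

The graphs are NOT isomorphic.

Degrees in G1: deg(0)=3, deg(1)=5, deg(2)=4, deg(3)=3, deg(4)=5, deg(5)=3, deg(6)=4, deg(7)=5, deg(8)=7, deg(9)=5, deg(10)=6.
Sorted degree sequence of G1: [7, 6, 5, 5, 5, 5, 4, 4, 3, 3, 3].
Degrees in G2: deg(0)=5, deg(1)=7, deg(2)=4, deg(3)=4, deg(4)=6, deg(5)=5, deg(6)=4, deg(7)=2, deg(8)=5, deg(9)=6, deg(10)=4.
Sorted degree sequence of G2: [7, 6, 6, 5, 5, 5, 4, 4, 4, 4, 2].
The (sorted) degree sequence is an isomorphism invariant, so since G1 and G2 have different degree sequences they cannot be isomorphic.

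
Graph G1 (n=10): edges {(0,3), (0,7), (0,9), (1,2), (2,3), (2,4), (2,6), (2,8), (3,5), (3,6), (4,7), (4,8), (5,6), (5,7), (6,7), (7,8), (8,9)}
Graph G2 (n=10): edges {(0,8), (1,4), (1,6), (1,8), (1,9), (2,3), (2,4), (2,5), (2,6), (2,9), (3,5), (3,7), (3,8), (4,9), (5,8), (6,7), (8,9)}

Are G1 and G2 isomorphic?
Yes, isomorphic

The graphs are isomorphic.
One valid mapping φ: V(G1) → V(G2): 0→6, 1→0, 2→8, 3→1, 4→5, 5→4, 6→9, 7→2, 8→3, 9→7

Verify φ preserves adjacency — for each edge of G1, its image is an edge of G2:
  (0,3) → (φ(0),φ(3)) = (1,6) ∈ E(G2) ✓
  (0,7) → (φ(0),φ(7)) = (2,6) ∈ E(G2) ✓
  (0,9) → (φ(0),φ(9)) = (6,7) ∈ E(G2) ✓
  (1,2) → (φ(1),φ(2)) = (0,8) ∈ E(G2) ✓
  (2,3) → (φ(2),φ(3)) = (1,8) ∈ E(G2) ✓
  (2,4) → (φ(2),φ(4)) = (5,8) ∈ E(G2) ✓
  (2,6) → (φ(2),φ(6)) = (8,9) ∈ E(G2) ✓
  (2,8) → (φ(2),φ(8)) = (3,8) ∈ E(G2) ✓
  (3,5) → (φ(3),φ(5)) = (1,4) ∈ E(G2) ✓
  (3,6) → (φ(3),φ(6)) = (1,9) ∈ E(G2) ✓
  (4,7) → (φ(4),φ(7)) = (2,5) ∈ E(G2) ✓
  (4,8) → (φ(4),φ(8)) = (3,5) ∈ E(G2) ✓
  (5,6) → (φ(5),φ(6)) = (4,9) ∈ E(G2) ✓
  (5,7) → (φ(5),φ(7)) = (2,4) ∈ E(G2) ✓
  (6,7) → (φ(6),φ(7)) = (2,9) ∈ E(G2) ✓
  (7,8) → (φ(7),φ(8)) = (2,3) ∈ E(G2) ✓
  (8,9) → (φ(8),φ(9)) = (3,7) ∈ E(G2) ✓
All 17 edges of G1 map to edges of G2, and |E(G1)| = |E(G2)| = 17, so φ is a bijection on edges as well as vertices. Hence G1 ≅ G2.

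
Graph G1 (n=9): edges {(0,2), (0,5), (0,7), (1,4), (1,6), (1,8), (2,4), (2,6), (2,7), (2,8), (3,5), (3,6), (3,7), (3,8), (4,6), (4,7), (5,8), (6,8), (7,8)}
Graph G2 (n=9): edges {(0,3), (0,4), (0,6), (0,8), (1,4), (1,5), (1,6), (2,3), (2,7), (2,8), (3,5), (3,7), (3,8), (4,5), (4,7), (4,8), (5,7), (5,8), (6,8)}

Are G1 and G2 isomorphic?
Yes, isomorphic

The graphs are isomorphic.
One valid mapping φ: V(G1) → V(G2): 0→1, 1→2, 2→5, 3→0, 4→7, 5→6, 6→3, 7→4, 8→8

Verify φ preserves adjacency — for each edge of G1, its image is an edge of G2:
  (0,2) → (φ(0),φ(2)) = (1,5) ∈ E(G2) ✓
  (0,5) → (φ(0),φ(5)) = (1,6) ∈ E(G2) ✓
  (0,7) → (φ(0),φ(7)) = (1,4) ∈ E(G2) ✓
  (1,4) → (φ(1),φ(4)) = (2,7) ∈ E(G2) ✓
  (1,6) → (φ(1),φ(6)) = (2,3) ∈ E(G2) ✓
  (1,8) → (φ(1),φ(8)) = (2,8) ∈ E(G2) ✓
  (2,4) → (φ(2),φ(4)) = (5,7) ∈ E(G2) ✓
  (2,6) → (φ(2),φ(6)) = (3,5) ∈ E(G2) ✓
  (2,7) → (φ(2),φ(7)) = (4,5) ∈ E(G2) ✓
  (2,8) → (φ(2),φ(8)) = (5,8) ∈ E(G2) ✓
  (3,5) → (φ(3),φ(5)) = (0,6) ∈ E(G2) ✓
  (3,6) → (φ(3),φ(6)) = (0,3) ∈ E(G2) ✓
  (3,7) → (φ(3),φ(7)) = (0,4) ∈ E(G2) ✓
  (3,8) → (φ(3),φ(8)) = (0,8) ∈ E(G2) ✓
  (4,6) → (φ(4),φ(6)) = (3,7) ∈ E(G2) ✓
  (4,7) → (φ(4),φ(7)) = (4,7) ∈ E(G2) ✓
  (5,8) → (φ(5),φ(8)) = (6,8) ∈ E(G2) ✓
  (6,8) → (φ(6),φ(8)) = (3,8) ∈ E(G2) ✓
  (7,8) → (φ(7),φ(8)) = (4,8) ∈ E(G2) ✓
All 19 edges of G1 map to edges of G2, and |E(G1)| = |E(G2)| = 19, so φ is a bijection on edges as well as vertices. Hence G1 ≅ G2.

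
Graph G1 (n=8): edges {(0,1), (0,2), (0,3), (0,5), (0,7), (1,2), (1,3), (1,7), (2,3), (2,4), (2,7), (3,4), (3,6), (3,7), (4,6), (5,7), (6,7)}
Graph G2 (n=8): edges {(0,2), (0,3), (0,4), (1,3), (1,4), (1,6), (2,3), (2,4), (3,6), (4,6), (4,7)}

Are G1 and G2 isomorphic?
No, not isomorphic

The graphs are NOT isomorphic.

Connected components of G1: 1 component(s) with vertex sets [[0, 1, 2, 3, 4, 5, 6, 7]], sizes [8].
Connected components of G2: 2 component(s) with vertex sets [[5], [0, 1, 2, 3, 4, 6, 7]], sizes [1, 7].
The number of connected components (and the multiset of component sizes) is an isomorphism invariant — an isomorphism maps each component of G1 bijectively onto a component of G2. Since G1 has 1 component(s) and G2 has 2, they cannot be isomorphic.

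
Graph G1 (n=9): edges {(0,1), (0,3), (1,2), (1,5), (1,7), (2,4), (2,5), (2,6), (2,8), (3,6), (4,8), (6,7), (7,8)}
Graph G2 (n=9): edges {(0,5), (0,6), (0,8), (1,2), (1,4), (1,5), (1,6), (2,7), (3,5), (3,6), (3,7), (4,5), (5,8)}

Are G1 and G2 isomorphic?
Yes, isomorphic

The graphs are isomorphic.
One valid mapping φ: V(G1) → V(G2): 0→2, 1→1, 2→5, 3→7, 4→8, 5→4, 6→3, 7→6, 8→0

Verify φ preserves adjacency — for each edge of G1, its image is an edge of G2:
  (0,1) → (φ(0),φ(1)) = (1,2) ∈ E(G2) ✓
  (0,3) → (φ(0),φ(3)) = (2,7) ∈ E(G2) ✓
  (1,2) → (φ(1),φ(2)) = (1,5) ∈ E(G2) ✓
  (1,5) → (φ(1),φ(5)) = (1,4) ∈ E(G2) ✓
  (1,7) → (φ(1),φ(7)) = (1,6) ∈ E(G2) ✓
  (2,4) → (φ(2),φ(4)) = (5,8) ∈ E(G2) ✓
  (2,5) → (φ(2),φ(5)) = (4,5) ∈ E(G2) ✓
  (2,6) → (φ(2),φ(6)) = (3,5) ∈ E(G2) ✓
  (2,8) → (φ(2),φ(8)) = (0,5) ∈ E(G2) ✓
  (3,6) → (φ(3),φ(6)) = (3,7) ∈ E(G2) ✓
  (4,8) → (φ(4),φ(8)) = (0,8) ∈ E(G2) ✓
  (6,7) → (φ(6),φ(7)) = (3,6) ∈ E(G2) ✓
  (7,8) → (φ(7),φ(8)) = (0,6) ∈ E(G2) ✓
All 13 edges of G1 map to edges of G2, and |E(G1)| = |E(G2)| = 13, so φ is a bijection on edges as well as vertices. Hence G1 ≅ G2.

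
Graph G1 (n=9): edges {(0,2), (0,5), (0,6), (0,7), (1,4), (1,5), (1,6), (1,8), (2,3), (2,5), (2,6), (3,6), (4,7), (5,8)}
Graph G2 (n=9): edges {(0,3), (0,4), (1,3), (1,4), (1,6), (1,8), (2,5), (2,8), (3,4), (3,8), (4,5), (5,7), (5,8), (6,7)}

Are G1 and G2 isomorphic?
Yes, isomorphic

The graphs are isomorphic.
One valid mapping φ: V(G1) → V(G2): 0→1, 1→5, 2→3, 3→0, 4→7, 5→8, 6→4, 7→6, 8→2

Verify φ preserves adjacency — for each edge of G1, its image is an edge of G2:
  (0,2) → (φ(0),φ(2)) = (1,3) ∈ E(G2) ✓
  (0,5) → (φ(0),φ(5)) = (1,8) ∈ E(G2) ✓
  (0,6) → (φ(0),φ(6)) = (1,4) ∈ E(G2) ✓
  (0,7) → (φ(0),φ(7)) = (1,6) ∈ E(G2) ✓
  (1,4) → (φ(1),φ(4)) = (5,7) ∈ E(G2) ✓
  (1,5) → (φ(1),φ(5)) = (5,8) ∈ E(G2) ✓
  (1,6) → (φ(1),φ(6)) = (4,5) ∈ E(G2) ✓
  (1,8) → (φ(1),φ(8)) = (2,5) ∈ E(G2) ✓
  (2,3) → (φ(2),φ(3)) = (0,3) ∈ E(G2) ✓
  (2,5) → (φ(2),φ(5)) = (3,8) ∈ E(G2) ✓
  (2,6) → (φ(2),φ(6)) = (3,4) ∈ E(G2) ✓
  (3,6) → (φ(3),φ(6)) = (0,4) ∈ E(G2) ✓
  (4,7) → (φ(4),φ(7)) = (6,7) ∈ E(G2) ✓
  (5,8) → (φ(5),φ(8)) = (2,8) ∈ E(G2) ✓
All 14 edges of G1 map to edges of G2, and |E(G1)| = |E(G2)| = 14, so φ is a bijection on edges as well as vertices. Hence G1 ≅ G2.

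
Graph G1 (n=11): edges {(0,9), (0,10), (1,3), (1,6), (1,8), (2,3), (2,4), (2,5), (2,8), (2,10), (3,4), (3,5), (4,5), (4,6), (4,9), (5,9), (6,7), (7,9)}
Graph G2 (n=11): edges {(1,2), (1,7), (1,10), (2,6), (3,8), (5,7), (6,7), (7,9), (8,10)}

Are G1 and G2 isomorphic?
No, not isomorphic

The graphs are NOT isomorphic.

Counting triangles (3-cliques): G1 has 5, G2 has 0.
Triangle count is an isomorphism invariant, so differing triangle counts rule out isomorphism.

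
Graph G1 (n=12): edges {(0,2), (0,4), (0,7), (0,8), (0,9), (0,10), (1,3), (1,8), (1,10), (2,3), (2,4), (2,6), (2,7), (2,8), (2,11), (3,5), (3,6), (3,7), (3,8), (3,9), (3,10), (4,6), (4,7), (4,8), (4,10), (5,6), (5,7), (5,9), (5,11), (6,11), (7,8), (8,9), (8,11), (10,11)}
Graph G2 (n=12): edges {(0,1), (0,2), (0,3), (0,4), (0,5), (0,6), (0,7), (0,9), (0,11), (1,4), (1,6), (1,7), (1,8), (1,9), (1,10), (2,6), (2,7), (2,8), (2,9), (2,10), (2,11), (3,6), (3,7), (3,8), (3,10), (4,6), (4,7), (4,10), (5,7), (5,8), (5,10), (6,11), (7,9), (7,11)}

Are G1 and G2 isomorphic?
No, not isomorphic

The graphs are NOT isomorphic.

Counting triangles (3-cliques): G1 has 26, G2 has 23.
Triangle count is an isomorphism invariant, so differing triangle counts rule out isomorphism.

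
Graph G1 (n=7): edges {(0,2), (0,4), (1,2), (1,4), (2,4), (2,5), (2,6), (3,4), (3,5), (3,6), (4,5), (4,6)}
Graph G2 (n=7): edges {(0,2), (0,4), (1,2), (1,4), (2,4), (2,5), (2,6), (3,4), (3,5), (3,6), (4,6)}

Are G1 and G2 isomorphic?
No, not isomorphic

The graphs are NOT isomorphic.

Counting edges: G1 has 12 edge(s); G2 has 11 edge(s).
Edge count is an isomorphism invariant (a bijection on vertices induces a bijection on edges), so differing edge counts rule out isomorphism.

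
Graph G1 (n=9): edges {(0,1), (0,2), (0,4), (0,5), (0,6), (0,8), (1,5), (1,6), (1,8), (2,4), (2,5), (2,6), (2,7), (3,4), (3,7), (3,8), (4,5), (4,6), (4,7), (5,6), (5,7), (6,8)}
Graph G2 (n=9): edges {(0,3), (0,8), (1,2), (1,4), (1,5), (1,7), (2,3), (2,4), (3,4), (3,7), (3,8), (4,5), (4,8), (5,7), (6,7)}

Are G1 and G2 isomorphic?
No, not isomorphic

The graphs are NOT isomorphic.

Counting triangles (3-cliques): G1 has 20, G2 has 6.
Triangle count is an isomorphism invariant, so differing triangle counts rule out isomorphism.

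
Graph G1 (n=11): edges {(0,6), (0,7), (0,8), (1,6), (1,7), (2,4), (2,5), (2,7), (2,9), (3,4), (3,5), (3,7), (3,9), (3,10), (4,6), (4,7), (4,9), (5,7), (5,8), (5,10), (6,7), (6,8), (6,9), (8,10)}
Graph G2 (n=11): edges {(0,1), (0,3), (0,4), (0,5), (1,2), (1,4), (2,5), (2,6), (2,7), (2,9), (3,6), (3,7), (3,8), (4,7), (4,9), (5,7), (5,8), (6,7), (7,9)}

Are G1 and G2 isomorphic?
No, not isomorphic

The graphs are NOT isomorphic.

Connected components of G1: 1 component(s) with vertex sets [[0, 1, 2, 3, 4, 5, 6, 7, 8, 9, 10]], sizes [11].
Connected components of G2: 2 component(s) with vertex sets [[10], [0, 1, 2, 3, 4, 5, 6, 7, 8, 9]], sizes [1, 10].
The number of connected components (and the multiset of component sizes) is an isomorphism invariant — an isomorphism maps each component of G1 bijectively onto a component of G2. Since G1 has 1 component(s) and G2 has 2, they cannot be isomorphic.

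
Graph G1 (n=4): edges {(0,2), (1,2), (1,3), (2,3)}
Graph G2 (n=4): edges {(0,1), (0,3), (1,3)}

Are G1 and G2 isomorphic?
No, not isomorphic

The graphs are NOT isomorphic.

Degrees in G1: deg(0)=1, deg(1)=2, deg(2)=3, deg(3)=2.
Sorted degree sequence of G1: [3, 2, 2, 1].
Degrees in G2: deg(0)=2, deg(1)=2, deg(2)=0, deg(3)=2.
Sorted degree sequence of G2: [2, 2, 2, 0].
The (sorted) degree sequence is an isomorphism invariant, so since G1 and G2 have different degree sequences they cannot be isomorphic.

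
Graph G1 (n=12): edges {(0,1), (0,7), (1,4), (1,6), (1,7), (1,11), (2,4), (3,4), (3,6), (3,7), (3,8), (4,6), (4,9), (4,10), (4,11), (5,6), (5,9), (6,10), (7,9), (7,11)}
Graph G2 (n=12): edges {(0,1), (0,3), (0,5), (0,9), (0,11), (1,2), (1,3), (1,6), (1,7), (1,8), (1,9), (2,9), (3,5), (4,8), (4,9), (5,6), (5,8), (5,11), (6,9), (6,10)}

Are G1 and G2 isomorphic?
Yes, isomorphic

The graphs are isomorphic.
One valid mapping φ: V(G1) → V(G2): 0→11, 1→0, 2→7, 3→6, 4→1, 5→4, 6→9, 7→5, 8→10, 9→8, 10→2, 11→3

Verify φ preserves adjacency — for each edge of G1, its image is an edge of G2:
  (0,1) → (φ(0),φ(1)) = (0,11) ∈ E(G2) ✓
  (0,7) → (φ(0),φ(7)) = (5,11) ∈ E(G2) ✓
  (1,4) → (φ(1),φ(4)) = (0,1) ∈ E(G2) ✓
  (1,6) → (φ(1),φ(6)) = (0,9) ∈ E(G2) ✓
  (1,7) → (φ(1),φ(7)) = (0,5) ∈ E(G2) ✓
  (1,11) → (φ(1),φ(11)) = (0,3) ∈ E(G2) ✓
  (2,4) → (φ(2),φ(4)) = (1,7) ∈ E(G2) ✓
  (3,4) → (φ(3),φ(4)) = (1,6) ∈ E(G2) ✓
  (3,6) → (φ(3),φ(6)) = (6,9) ∈ E(G2) ✓
  (3,7) → (φ(3),φ(7)) = (5,6) ∈ E(G2) ✓
  (3,8) → (φ(3),φ(8)) = (6,10) ∈ E(G2) ✓
  (4,6) → (φ(4),φ(6)) = (1,9) ∈ E(G2) ✓
  (4,9) → (φ(4),φ(9)) = (1,8) ∈ E(G2) ✓
  (4,10) → (φ(4),φ(10)) = (1,2) ∈ E(G2) ✓
  (4,11) → (φ(4),φ(11)) = (1,3) ∈ E(G2) ✓
  (5,6) → (φ(5),φ(6)) = (4,9) ∈ E(G2) ✓
  (5,9) → (φ(5),φ(9)) = (4,8) ∈ E(G2) ✓
  (6,10) → (φ(6),φ(10)) = (2,9) ∈ E(G2) ✓
  (7,9) → (φ(7),φ(9)) = (5,8) ∈ E(G2) ✓
  (7,11) → (φ(7),φ(11)) = (3,5) ∈ E(G2) ✓
All 20 edges of G1 map to edges of G2, and |E(G1)| = |E(G2)| = 20, so φ is a bijection on edges as well as vertices. Hence G1 ≅ G2.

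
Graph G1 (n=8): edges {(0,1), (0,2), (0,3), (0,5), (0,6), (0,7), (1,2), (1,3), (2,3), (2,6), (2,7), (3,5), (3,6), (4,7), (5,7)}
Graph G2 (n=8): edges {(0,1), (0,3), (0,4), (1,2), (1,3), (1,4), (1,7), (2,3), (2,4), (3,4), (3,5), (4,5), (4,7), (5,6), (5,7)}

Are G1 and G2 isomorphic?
Yes, isomorphic

The graphs are isomorphic.
One valid mapping φ: V(G1) → V(G2): 0→4, 1→2, 2→3, 3→1, 4→6, 5→7, 6→0, 7→5

Verify φ preserves adjacency — for each edge of G1, its image is an edge of G2:
  (0,1) → (φ(0),φ(1)) = (2,4) ∈ E(G2) ✓
  (0,2) → (φ(0),φ(2)) = (3,4) ∈ E(G2) ✓
  (0,3) → (φ(0),φ(3)) = (1,4) ∈ E(G2) ✓
  (0,5) → (φ(0),φ(5)) = (4,7) ∈ E(G2) ✓
  (0,6) → (φ(0),φ(6)) = (0,4) ∈ E(G2) ✓
  (0,7) → (φ(0),φ(7)) = (4,5) ∈ E(G2) ✓
  (1,2) → (φ(1),φ(2)) = (2,3) ∈ E(G2) ✓
  (1,3) → (φ(1),φ(3)) = (1,2) ∈ E(G2) ✓
  (2,3) → (φ(2),φ(3)) = (1,3) ∈ E(G2) ✓
  (2,6) → (φ(2),φ(6)) = (0,3) ∈ E(G2) ✓
  (2,7) → (φ(2),φ(7)) = (3,5) ∈ E(G2) ✓
  (3,5) → (φ(3),φ(5)) = (1,7) ∈ E(G2) ✓
  (3,6) → (φ(3),φ(6)) = (0,1) ∈ E(G2) ✓
  (4,7) → (φ(4),φ(7)) = (5,6) ∈ E(G2) ✓
  (5,7) → (φ(5),φ(7)) = (5,7) ∈ E(G2) ✓
All 15 edges of G1 map to edges of G2, and |E(G1)| = |E(G2)| = 15, so φ is a bijection on edges as well as vertices. Hence G1 ≅ G2.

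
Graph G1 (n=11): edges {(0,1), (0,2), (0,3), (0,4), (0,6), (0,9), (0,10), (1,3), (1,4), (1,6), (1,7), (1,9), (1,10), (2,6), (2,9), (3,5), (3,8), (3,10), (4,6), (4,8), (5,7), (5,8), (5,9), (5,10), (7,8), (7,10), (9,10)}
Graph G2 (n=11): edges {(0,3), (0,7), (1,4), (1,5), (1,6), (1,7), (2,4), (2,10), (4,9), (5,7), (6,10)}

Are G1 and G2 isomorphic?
No, not isomorphic

The graphs are NOT isomorphic.

Connected components of G1: 1 component(s) with vertex sets [[0, 1, 2, 3, 4, 5, 6, 7, 8, 9, 10]], sizes [11].
Connected components of G2: 2 component(s) with vertex sets [[8], [0, 1, 2, 3, 4, 5, 6, 7, 9, 10]], sizes [1, 10].
The number of connected components (and the multiset of component sizes) is an isomorphism invariant — an isomorphism maps each component of G1 bijectively onto a component of G2. Since G1 has 1 component(s) and G2 has 2, they cannot be isomorphic.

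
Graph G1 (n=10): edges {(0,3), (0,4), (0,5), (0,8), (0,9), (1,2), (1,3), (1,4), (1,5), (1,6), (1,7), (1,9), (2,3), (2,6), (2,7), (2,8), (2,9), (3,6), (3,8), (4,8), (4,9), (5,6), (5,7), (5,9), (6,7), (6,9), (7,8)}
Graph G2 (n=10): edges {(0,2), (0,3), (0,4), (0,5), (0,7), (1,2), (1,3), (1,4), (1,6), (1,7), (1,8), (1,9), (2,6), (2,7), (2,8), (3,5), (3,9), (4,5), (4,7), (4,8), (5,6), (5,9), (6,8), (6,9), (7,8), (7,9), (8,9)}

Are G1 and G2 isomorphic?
Yes, isomorphic

The graphs are isomorphic.
One valid mapping φ: V(G1) → V(G2): 0→5, 1→1, 2→7, 3→4, 4→3, 5→6, 6→8, 7→2, 8→0, 9→9

Verify φ preserves adjacency — for each edge of G1, its image is an edge of G2:
  (0,3) → (φ(0),φ(3)) = (4,5) ∈ E(G2) ✓
  (0,4) → (φ(0),φ(4)) = (3,5) ∈ E(G2) ✓
  (0,5) → (φ(0),φ(5)) = (5,6) ∈ E(G2) ✓
  (0,8) → (φ(0),φ(8)) = (0,5) ∈ E(G2) ✓
  (0,9) → (φ(0),φ(9)) = (5,9) ∈ E(G2) ✓
  (1,2) → (φ(1),φ(2)) = (1,7) ∈ E(G2) ✓
  (1,3) → (φ(1),φ(3)) = (1,4) ∈ E(G2) ✓
  (1,4) → (φ(1),φ(4)) = (1,3) ∈ E(G2) ✓
  (1,5) → (φ(1),φ(5)) = (1,6) ∈ E(G2) ✓
  (1,6) → (φ(1),φ(6)) = (1,8) ∈ E(G2) ✓
  (1,7) → (φ(1),φ(7)) = (1,2) ∈ E(G2) ✓
  (1,9) → (φ(1),φ(9)) = (1,9) ∈ E(G2) ✓
  (2,3) → (φ(2),φ(3)) = (4,7) ∈ E(G2) ✓
  (2,6) → (φ(2),φ(6)) = (7,8) ∈ E(G2) ✓
  (2,7) → (φ(2),φ(7)) = (2,7) ∈ E(G2) ✓
  (2,8) → (φ(2),φ(8)) = (0,7) ∈ E(G2) ✓
  (2,9) → (φ(2),φ(9)) = (7,9) ∈ E(G2) ✓
  (3,6) → (φ(3),φ(6)) = (4,8) ∈ E(G2) ✓
  (3,8) → (φ(3),φ(8)) = (0,4) ∈ E(G2) ✓
  (4,8) → (φ(4),φ(8)) = (0,3) ∈ E(G2) ✓
  (4,9) → (φ(4),φ(9)) = (3,9) ∈ E(G2) ✓
  (5,6) → (φ(5),φ(6)) = (6,8) ∈ E(G2) ✓
  (5,7) → (φ(5),φ(7)) = (2,6) ∈ E(G2) ✓
  (5,9) → (φ(5),φ(9)) = (6,9) ∈ E(G2) ✓
  (6,7) → (φ(6),φ(7)) = (2,8) ∈ E(G2) ✓
  (6,9) → (φ(6),φ(9)) = (8,9) ∈ E(G2) ✓
  (7,8) → (φ(7),φ(8)) = (0,2) ∈ E(G2) ✓
All 27 edges of G1 map to edges of G2, and |E(G1)| = |E(G2)| = 27, so φ is a bijection on edges as well as vertices. Hence G1 ≅ G2.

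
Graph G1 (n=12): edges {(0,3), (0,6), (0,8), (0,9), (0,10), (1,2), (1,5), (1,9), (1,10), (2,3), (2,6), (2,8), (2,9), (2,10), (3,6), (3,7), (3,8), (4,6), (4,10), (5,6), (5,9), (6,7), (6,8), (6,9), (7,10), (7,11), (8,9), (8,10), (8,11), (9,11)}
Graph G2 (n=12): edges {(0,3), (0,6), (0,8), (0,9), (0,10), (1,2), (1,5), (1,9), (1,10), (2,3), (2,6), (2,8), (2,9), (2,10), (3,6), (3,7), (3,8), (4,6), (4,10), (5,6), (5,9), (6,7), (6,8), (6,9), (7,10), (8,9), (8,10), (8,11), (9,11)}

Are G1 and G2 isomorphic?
No, not isomorphic

The graphs are NOT isomorphic.

Counting edges: G1 has 30 edge(s); G2 has 29 edge(s).
Edge count is an isomorphism invariant (a bijection on vertices induces a bijection on edges), so differing edge counts rule out isomorphism.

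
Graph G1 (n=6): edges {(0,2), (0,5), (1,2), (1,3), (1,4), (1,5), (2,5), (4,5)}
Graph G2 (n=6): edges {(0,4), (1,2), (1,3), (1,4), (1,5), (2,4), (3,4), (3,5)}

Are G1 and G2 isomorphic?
Yes, isomorphic

The graphs are isomorphic.
One valid mapping φ: V(G1) → V(G2): 0→5, 1→4, 2→3, 3→0, 4→2, 5→1

Verify φ preserves adjacency — for each edge of G1, its image is an edge of G2:
  (0,2) → (φ(0),φ(2)) = (3,5) ∈ E(G2) ✓
  (0,5) → (φ(0),φ(5)) = (1,5) ∈ E(G2) ✓
  (1,2) → (φ(1),φ(2)) = (3,4) ∈ E(G2) ✓
  (1,3) → (φ(1),φ(3)) = (0,4) ∈ E(G2) ✓
  (1,4) → (φ(1),φ(4)) = (2,4) ∈ E(G2) ✓
  (1,5) → (φ(1),φ(5)) = (1,4) ∈ E(G2) ✓
  (2,5) → (φ(2),φ(5)) = (1,3) ∈ E(G2) ✓
  (4,5) → (φ(4),φ(5)) = (1,2) ∈ E(G2) ✓
All 8 edges of G1 map to edges of G2, and |E(G1)| = |E(G2)| = 8, so φ is a bijection on edges as well as vertices. Hence G1 ≅ G2.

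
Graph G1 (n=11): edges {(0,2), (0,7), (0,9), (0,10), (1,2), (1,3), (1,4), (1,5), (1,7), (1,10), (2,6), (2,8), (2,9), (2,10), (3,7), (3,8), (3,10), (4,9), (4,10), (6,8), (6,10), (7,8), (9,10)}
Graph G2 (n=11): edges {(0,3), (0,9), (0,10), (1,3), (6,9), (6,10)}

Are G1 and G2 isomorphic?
No, not isomorphic

The graphs are NOT isomorphic.

Connected components of G1: 1 component(s) with vertex sets [[0, 1, 2, 3, 4, 5, 6, 7, 8, 9, 10]], sizes [11].
Connected components of G2: 6 component(s) with vertex sets [[2], [4], [5], [7], [8], [0, 1, 3, 6, 9, 10]], sizes [1, 1, 1, 1, 1, 6].
The number of connected components (and the multiset of component sizes) is an isomorphism invariant — an isomorphism maps each component of G1 bijectively onto a component of G2. Since G1 has 1 component(s) and G2 has 6, they cannot be isomorphic.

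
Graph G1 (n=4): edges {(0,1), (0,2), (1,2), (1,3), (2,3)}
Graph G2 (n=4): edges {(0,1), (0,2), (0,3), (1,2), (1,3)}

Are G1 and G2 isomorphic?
Yes, isomorphic

The graphs are isomorphic.
One valid mapping φ: V(G1) → V(G2): 0→3, 1→1, 2→0, 3→2

Verify φ preserves adjacency — for each edge of G1, its image is an edge of G2:
  (0,1) → (φ(0),φ(1)) = (1,3) ∈ E(G2) ✓
  (0,2) → (φ(0),φ(2)) = (0,3) ∈ E(G2) ✓
  (1,2) → (φ(1),φ(2)) = (0,1) ∈ E(G2) ✓
  (1,3) → (φ(1),φ(3)) = (1,2) ∈ E(G2) ✓
  (2,3) → (φ(2),φ(3)) = (0,2) ∈ E(G2) ✓
All 5 edges of G1 map to edges of G2, and |E(G1)| = |E(G2)| = 5, so φ is a bijection on edges as well as vertices. Hence G1 ≅ G2.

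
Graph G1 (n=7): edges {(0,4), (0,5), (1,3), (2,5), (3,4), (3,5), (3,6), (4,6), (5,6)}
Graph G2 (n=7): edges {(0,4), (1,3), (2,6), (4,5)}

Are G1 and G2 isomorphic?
No, not isomorphic

The graphs are NOT isomorphic.

Counting triangles (3-cliques): G1 has 2, G2 has 0.
Triangle count is an isomorphism invariant, so differing triangle counts rule out isomorphism.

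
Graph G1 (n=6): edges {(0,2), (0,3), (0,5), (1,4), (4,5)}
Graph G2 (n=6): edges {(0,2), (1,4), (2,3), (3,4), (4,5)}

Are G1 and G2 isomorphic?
Yes, isomorphic

The graphs are isomorphic.
One valid mapping φ: V(G1) → V(G2): 0→4, 1→0, 2→5, 3→1, 4→2, 5→3

Verify φ preserves adjacency — for each edge of G1, its image is an edge of G2:
  (0,2) → (φ(0),φ(2)) = (4,5) ∈ E(G2) ✓
  (0,3) → (φ(0),φ(3)) = (1,4) ∈ E(G2) ✓
  (0,5) → (φ(0),φ(5)) = (3,4) ∈ E(G2) ✓
  (1,4) → (φ(1),φ(4)) = (0,2) ∈ E(G2) ✓
  (4,5) → (φ(4),φ(5)) = (2,3) ∈ E(G2) ✓
All 5 edges of G1 map to edges of G2, and |E(G1)| = |E(G2)| = 5, so φ is a bijection on edges as well as vertices. Hence G1 ≅ G2.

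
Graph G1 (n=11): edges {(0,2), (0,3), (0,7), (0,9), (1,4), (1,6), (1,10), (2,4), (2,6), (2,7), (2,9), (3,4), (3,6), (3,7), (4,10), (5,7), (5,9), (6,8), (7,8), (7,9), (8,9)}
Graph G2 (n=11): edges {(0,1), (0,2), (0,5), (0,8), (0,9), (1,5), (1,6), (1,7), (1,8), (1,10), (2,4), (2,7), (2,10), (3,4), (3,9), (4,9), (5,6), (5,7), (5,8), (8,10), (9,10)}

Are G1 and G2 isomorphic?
Yes, isomorphic

The graphs are isomorphic.
One valid mapping φ: V(G1) → V(G2): 0→8, 1→4, 2→0, 3→10, 4→9, 5→6, 6→2, 7→1, 8→7, 9→5, 10→3

Verify φ preserves adjacency — for each edge of G1, its image is an edge of G2:
  (0,2) → (φ(0),φ(2)) = (0,8) ∈ E(G2) ✓
  (0,3) → (φ(0),φ(3)) = (8,10) ∈ E(G2) ✓
  (0,7) → (φ(0),φ(7)) = (1,8) ∈ E(G2) ✓
  (0,9) → (φ(0),φ(9)) = (5,8) ∈ E(G2) ✓
  (1,4) → (φ(1),φ(4)) = (4,9) ∈ E(G2) ✓
  (1,6) → (φ(1),φ(6)) = (2,4) ∈ E(G2) ✓
  (1,10) → (φ(1),φ(10)) = (3,4) ∈ E(G2) ✓
  (2,4) → (φ(2),φ(4)) = (0,9) ∈ E(G2) ✓
  (2,6) → (φ(2),φ(6)) = (0,2) ∈ E(G2) ✓
  (2,7) → (φ(2),φ(7)) = (0,1) ∈ E(G2) ✓
  (2,9) → (φ(2),φ(9)) = (0,5) ∈ E(G2) ✓
  (3,4) → (φ(3),φ(4)) = (9,10) ∈ E(G2) ✓
  (3,6) → (φ(3),φ(6)) = (2,10) ∈ E(G2) ✓
  (3,7) → (φ(3),φ(7)) = (1,10) ∈ E(G2) ✓
  (4,10) → (φ(4),φ(10)) = (3,9) ∈ E(G2) ✓
  (5,7) → (φ(5),φ(7)) = (1,6) ∈ E(G2) ✓
  (5,9) → (φ(5),φ(9)) = (5,6) ∈ E(G2) ✓
  (6,8) → (φ(6),φ(8)) = (2,7) ∈ E(G2) ✓
  (7,8) → (φ(7),φ(8)) = (1,7) ∈ E(G2) ✓
  (7,9) → (φ(7),φ(9)) = (1,5) ∈ E(G2) ✓
  (8,9) → (φ(8),φ(9)) = (5,7) ∈ E(G2) ✓
All 21 edges of G1 map to edges of G2, and |E(G1)| = |E(G2)| = 21, so φ is a bijection on edges as well as vertices. Hence G1 ≅ G2.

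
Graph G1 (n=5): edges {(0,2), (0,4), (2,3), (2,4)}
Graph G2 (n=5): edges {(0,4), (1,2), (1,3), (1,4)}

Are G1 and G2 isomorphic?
No, not isomorphic

The graphs are NOT isomorphic.

Counting triangles (3-cliques): G1 has 1, G2 has 0.
Triangle count is an isomorphism invariant, so differing triangle counts rule out isomorphism.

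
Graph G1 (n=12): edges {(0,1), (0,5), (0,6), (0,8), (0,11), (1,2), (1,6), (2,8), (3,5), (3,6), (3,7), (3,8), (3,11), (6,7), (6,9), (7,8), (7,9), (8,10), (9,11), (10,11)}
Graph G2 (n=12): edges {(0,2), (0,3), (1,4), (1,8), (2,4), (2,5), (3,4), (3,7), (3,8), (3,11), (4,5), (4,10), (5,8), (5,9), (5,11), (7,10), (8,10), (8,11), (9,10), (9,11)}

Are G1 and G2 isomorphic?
Yes, isomorphic

The graphs are isomorphic.
One valid mapping φ: V(G1) → V(G2): 0→4, 1→2, 2→0, 3→8, 4→6, 5→1, 6→5, 7→11, 8→3, 9→9, 10→7, 11→10

Verify φ preserves adjacency — for each edge of G1, its image is an edge of G2:
  (0,1) → (φ(0),φ(1)) = (2,4) ∈ E(G2) ✓
  (0,5) → (φ(0),φ(5)) = (1,4) ∈ E(G2) ✓
  (0,6) → (φ(0),φ(6)) = (4,5) ∈ E(G2) ✓
  (0,8) → (φ(0),φ(8)) = (3,4) ∈ E(G2) ✓
  (0,11) → (φ(0),φ(11)) = (4,10) ∈ E(G2) ✓
  (1,2) → (φ(1),φ(2)) = (0,2) ∈ E(G2) ✓
  (1,6) → (φ(1),φ(6)) = (2,5) ∈ E(G2) ✓
  (2,8) → (φ(2),φ(8)) = (0,3) ∈ E(G2) ✓
  (3,5) → (φ(3),φ(5)) = (1,8) ∈ E(G2) ✓
  (3,6) → (φ(3),φ(6)) = (5,8) ∈ E(G2) ✓
  (3,7) → (φ(3),φ(7)) = (8,11) ∈ E(G2) ✓
  (3,8) → (φ(3),φ(8)) = (3,8) ∈ E(G2) ✓
  (3,11) → (φ(3),φ(11)) = (8,10) ∈ E(G2) ✓
  (6,7) → (φ(6),φ(7)) = (5,11) ∈ E(G2) ✓
  (6,9) → (φ(6),φ(9)) = (5,9) ∈ E(G2) ✓
  (7,8) → (φ(7),φ(8)) = (3,11) ∈ E(G2) ✓
  (7,9) → (φ(7),φ(9)) = (9,11) ∈ E(G2) ✓
  (8,10) → (φ(8),φ(10)) = (3,7) ∈ E(G2) ✓
  (9,11) → (φ(9),φ(11)) = (9,10) ∈ E(G2) ✓
  (10,11) → (φ(10),φ(11)) = (7,10) ∈ E(G2) ✓
All 20 edges of G1 map to edges of G2, and |E(G1)| = |E(G2)| = 20, so φ is a bijection on edges as well as vertices. Hence G1 ≅ G2.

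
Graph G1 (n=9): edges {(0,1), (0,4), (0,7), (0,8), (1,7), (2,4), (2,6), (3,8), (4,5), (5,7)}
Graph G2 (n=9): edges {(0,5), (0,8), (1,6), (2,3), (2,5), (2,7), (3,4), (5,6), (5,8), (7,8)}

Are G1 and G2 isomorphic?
Yes, isomorphic

The graphs are isomorphic.
One valid mapping φ: V(G1) → V(G2): 0→5, 1→0, 2→3, 3→1, 4→2, 5→7, 6→4, 7→8, 8→6

Verify φ preserves adjacency — for each edge of G1, its image is an edge of G2:
  (0,1) → (φ(0),φ(1)) = (0,5) ∈ E(G2) ✓
  (0,4) → (φ(0),φ(4)) = (2,5) ∈ E(G2) ✓
  (0,7) → (φ(0),φ(7)) = (5,8) ∈ E(G2) ✓
  (0,8) → (φ(0),φ(8)) = (5,6) ∈ E(G2) ✓
  (1,7) → (φ(1),φ(7)) = (0,8) ∈ E(G2) ✓
  (2,4) → (φ(2),φ(4)) = (2,3) ∈ E(G2) ✓
  (2,6) → (φ(2),φ(6)) = (3,4) ∈ E(G2) ✓
  (3,8) → (φ(3),φ(8)) = (1,6) ∈ E(G2) ✓
  (4,5) → (φ(4),φ(5)) = (2,7) ∈ E(G2) ✓
  (5,7) → (φ(5),φ(7)) = (7,8) ∈ E(G2) ✓
All 10 edges of G1 map to edges of G2, and |E(G1)| = |E(G2)| = 10, so φ is a bijection on edges as well as vertices. Hence G1 ≅ G2.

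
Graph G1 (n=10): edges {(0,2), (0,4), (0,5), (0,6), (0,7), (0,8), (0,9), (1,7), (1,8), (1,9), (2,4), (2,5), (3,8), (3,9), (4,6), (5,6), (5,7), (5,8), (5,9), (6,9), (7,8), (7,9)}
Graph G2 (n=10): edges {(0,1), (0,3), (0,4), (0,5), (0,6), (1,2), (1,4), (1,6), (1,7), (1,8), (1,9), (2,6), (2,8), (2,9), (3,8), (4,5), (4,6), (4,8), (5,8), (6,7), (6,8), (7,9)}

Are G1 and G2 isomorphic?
Yes, isomorphic

The graphs are isomorphic.
One valid mapping φ: V(G1) → V(G2): 0→1, 1→5, 2→7, 3→3, 4→9, 5→6, 6→2, 7→4, 8→0, 9→8

Verify φ preserves adjacency — for each edge of G1, its image is an edge of G2:
  (0,2) → (φ(0),φ(2)) = (1,7) ∈ E(G2) ✓
  (0,4) → (φ(0),φ(4)) = (1,9) ∈ E(G2) ✓
  (0,5) → (φ(0),φ(5)) = (1,6) ∈ E(G2) ✓
  (0,6) → (φ(0),φ(6)) = (1,2) ∈ E(G2) ✓
  (0,7) → (φ(0),φ(7)) = (1,4) ∈ E(G2) ✓
  (0,8) → (φ(0),φ(8)) = (0,1) ∈ E(G2) ✓
  (0,9) → (φ(0),φ(9)) = (1,8) ∈ E(G2) ✓
  (1,7) → (φ(1),φ(7)) = (4,5) ∈ E(G2) ✓
  (1,8) → (φ(1),φ(8)) = (0,5) ∈ E(G2) ✓
  (1,9) → (φ(1),φ(9)) = (5,8) ∈ E(G2) ✓
  (2,4) → (φ(2),φ(4)) = (7,9) ∈ E(G2) ✓
  (2,5) → (φ(2),φ(5)) = (6,7) ∈ E(G2) ✓
  (3,8) → (φ(3),φ(8)) = (0,3) ∈ E(G2) ✓
  (3,9) → (φ(3),φ(9)) = (3,8) ∈ E(G2) ✓
  (4,6) → (φ(4),φ(6)) = (2,9) ∈ E(G2) ✓
  (5,6) → (φ(5),φ(6)) = (2,6) ∈ E(G2) ✓
  (5,7) → (φ(5),φ(7)) = (4,6) ∈ E(G2) ✓
  (5,8) → (φ(5),φ(8)) = (0,6) ∈ E(G2) ✓
  (5,9) → (φ(5),φ(9)) = (6,8) ∈ E(G2) ✓
  (6,9) → (φ(6),φ(9)) = (2,8) ∈ E(G2) ✓
  (7,8) → (φ(7),φ(8)) = (0,4) ∈ E(G2) ✓
  (7,9) → (φ(7),φ(9)) = (4,8) ∈ E(G2) ✓
All 22 edges of G1 map to edges of G2, and |E(G1)| = |E(G2)| = 22, so φ is a bijection on edges as well as vertices. Hence G1 ≅ G2.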